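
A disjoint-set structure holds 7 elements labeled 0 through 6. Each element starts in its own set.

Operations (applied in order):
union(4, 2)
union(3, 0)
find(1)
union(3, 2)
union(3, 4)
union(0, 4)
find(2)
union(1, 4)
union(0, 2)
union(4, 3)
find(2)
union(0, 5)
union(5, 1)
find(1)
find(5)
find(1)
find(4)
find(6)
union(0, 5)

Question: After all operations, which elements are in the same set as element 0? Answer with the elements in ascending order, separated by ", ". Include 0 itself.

Step 1: union(4, 2) -> merged; set of 4 now {2, 4}
Step 2: union(3, 0) -> merged; set of 3 now {0, 3}
Step 3: find(1) -> no change; set of 1 is {1}
Step 4: union(3, 2) -> merged; set of 3 now {0, 2, 3, 4}
Step 5: union(3, 4) -> already same set; set of 3 now {0, 2, 3, 4}
Step 6: union(0, 4) -> already same set; set of 0 now {0, 2, 3, 4}
Step 7: find(2) -> no change; set of 2 is {0, 2, 3, 4}
Step 8: union(1, 4) -> merged; set of 1 now {0, 1, 2, 3, 4}
Step 9: union(0, 2) -> already same set; set of 0 now {0, 1, 2, 3, 4}
Step 10: union(4, 3) -> already same set; set of 4 now {0, 1, 2, 3, 4}
Step 11: find(2) -> no change; set of 2 is {0, 1, 2, 3, 4}
Step 12: union(0, 5) -> merged; set of 0 now {0, 1, 2, 3, 4, 5}
Step 13: union(5, 1) -> already same set; set of 5 now {0, 1, 2, 3, 4, 5}
Step 14: find(1) -> no change; set of 1 is {0, 1, 2, 3, 4, 5}
Step 15: find(5) -> no change; set of 5 is {0, 1, 2, 3, 4, 5}
Step 16: find(1) -> no change; set of 1 is {0, 1, 2, 3, 4, 5}
Step 17: find(4) -> no change; set of 4 is {0, 1, 2, 3, 4, 5}
Step 18: find(6) -> no change; set of 6 is {6}
Step 19: union(0, 5) -> already same set; set of 0 now {0, 1, 2, 3, 4, 5}
Component of 0: {0, 1, 2, 3, 4, 5}

Answer: 0, 1, 2, 3, 4, 5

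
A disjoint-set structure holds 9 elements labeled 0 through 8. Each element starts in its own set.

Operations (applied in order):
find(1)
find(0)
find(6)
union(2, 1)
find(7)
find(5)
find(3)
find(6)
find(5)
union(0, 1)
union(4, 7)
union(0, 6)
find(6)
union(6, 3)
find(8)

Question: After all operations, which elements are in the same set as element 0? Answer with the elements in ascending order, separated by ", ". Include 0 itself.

Step 1: find(1) -> no change; set of 1 is {1}
Step 2: find(0) -> no change; set of 0 is {0}
Step 3: find(6) -> no change; set of 6 is {6}
Step 4: union(2, 1) -> merged; set of 2 now {1, 2}
Step 5: find(7) -> no change; set of 7 is {7}
Step 6: find(5) -> no change; set of 5 is {5}
Step 7: find(3) -> no change; set of 3 is {3}
Step 8: find(6) -> no change; set of 6 is {6}
Step 9: find(5) -> no change; set of 5 is {5}
Step 10: union(0, 1) -> merged; set of 0 now {0, 1, 2}
Step 11: union(4, 7) -> merged; set of 4 now {4, 7}
Step 12: union(0, 6) -> merged; set of 0 now {0, 1, 2, 6}
Step 13: find(6) -> no change; set of 6 is {0, 1, 2, 6}
Step 14: union(6, 3) -> merged; set of 6 now {0, 1, 2, 3, 6}
Step 15: find(8) -> no change; set of 8 is {8}
Component of 0: {0, 1, 2, 3, 6}

Answer: 0, 1, 2, 3, 6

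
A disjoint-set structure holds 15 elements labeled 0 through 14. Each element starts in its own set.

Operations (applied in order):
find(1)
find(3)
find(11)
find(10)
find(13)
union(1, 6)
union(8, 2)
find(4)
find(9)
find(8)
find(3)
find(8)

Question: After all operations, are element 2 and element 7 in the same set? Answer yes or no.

Step 1: find(1) -> no change; set of 1 is {1}
Step 2: find(3) -> no change; set of 3 is {3}
Step 3: find(11) -> no change; set of 11 is {11}
Step 4: find(10) -> no change; set of 10 is {10}
Step 5: find(13) -> no change; set of 13 is {13}
Step 6: union(1, 6) -> merged; set of 1 now {1, 6}
Step 7: union(8, 2) -> merged; set of 8 now {2, 8}
Step 8: find(4) -> no change; set of 4 is {4}
Step 9: find(9) -> no change; set of 9 is {9}
Step 10: find(8) -> no change; set of 8 is {2, 8}
Step 11: find(3) -> no change; set of 3 is {3}
Step 12: find(8) -> no change; set of 8 is {2, 8}
Set of 2: {2, 8}; 7 is not a member.

Answer: no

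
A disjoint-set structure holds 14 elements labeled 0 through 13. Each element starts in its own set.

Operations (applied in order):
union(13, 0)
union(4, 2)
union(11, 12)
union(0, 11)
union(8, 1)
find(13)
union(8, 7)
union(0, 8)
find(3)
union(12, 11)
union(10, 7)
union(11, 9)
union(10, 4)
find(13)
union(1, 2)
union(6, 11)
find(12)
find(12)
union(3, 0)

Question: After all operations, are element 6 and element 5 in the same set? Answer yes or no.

Step 1: union(13, 0) -> merged; set of 13 now {0, 13}
Step 2: union(4, 2) -> merged; set of 4 now {2, 4}
Step 3: union(11, 12) -> merged; set of 11 now {11, 12}
Step 4: union(0, 11) -> merged; set of 0 now {0, 11, 12, 13}
Step 5: union(8, 1) -> merged; set of 8 now {1, 8}
Step 6: find(13) -> no change; set of 13 is {0, 11, 12, 13}
Step 7: union(8, 7) -> merged; set of 8 now {1, 7, 8}
Step 8: union(0, 8) -> merged; set of 0 now {0, 1, 7, 8, 11, 12, 13}
Step 9: find(3) -> no change; set of 3 is {3}
Step 10: union(12, 11) -> already same set; set of 12 now {0, 1, 7, 8, 11, 12, 13}
Step 11: union(10, 7) -> merged; set of 10 now {0, 1, 7, 8, 10, 11, 12, 13}
Step 12: union(11, 9) -> merged; set of 11 now {0, 1, 7, 8, 9, 10, 11, 12, 13}
Step 13: union(10, 4) -> merged; set of 10 now {0, 1, 2, 4, 7, 8, 9, 10, 11, 12, 13}
Step 14: find(13) -> no change; set of 13 is {0, 1, 2, 4, 7, 8, 9, 10, 11, 12, 13}
Step 15: union(1, 2) -> already same set; set of 1 now {0, 1, 2, 4, 7, 8, 9, 10, 11, 12, 13}
Step 16: union(6, 11) -> merged; set of 6 now {0, 1, 2, 4, 6, 7, 8, 9, 10, 11, 12, 13}
Step 17: find(12) -> no change; set of 12 is {0, 1, 2, 4, 6, 7, 8, 9, 10, 11, 12, 13}
Step 18: find(12) -> no change; set of 12 is {0, 1, 2, 4, 6, 7, 8, 9, 10, 11, 12, 13}
Step 19: union(3, 0) -> merged; set of 3 now {0, 1, 2, 3, 4, 6, 7, 8, 9, 10, 11, 12, 13}
Set of 6: {0, 1, 2, 3, 4, 6, 7, 8, 9, 10, 11, 12, 13}; 5 is not a member.

Answer: no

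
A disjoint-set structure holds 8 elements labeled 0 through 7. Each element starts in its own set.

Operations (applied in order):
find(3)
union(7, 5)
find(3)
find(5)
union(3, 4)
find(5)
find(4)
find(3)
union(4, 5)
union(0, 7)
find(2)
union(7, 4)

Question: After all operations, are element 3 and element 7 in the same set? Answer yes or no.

Answer: yes

Derivation:
Step 1: find(3) -> no change; set of 3 is {3}
Step 2: union(7, 5) -> merged; set of 7 now {5, 7}
Step 3: find(3) -> no change; set of 3 is {3}
Step 4: find(5) -> no change; set of 5 is {5, 7}
Step 5: union(3, 4) -> merged; set of 3 now {3, 4}
Step 6: find(5) -> no change; set of 5 is {5, 7}
Step 7: find(4) -> no change; set of 4 is {3, 4}
Step 8: find(3) -> no change; set of 3 is {3, 4}
Step 9: union(4, 5) -> merged; set of 4 now {3, 4, 5, 7}
Step 10: union(0, 7) -> merged; set of 0 now {0, 3, 4, 5, 7}
Step 11: find(2) -> no change; set of 2 is {2}
Step 12: union(7, 4) -> already same set; set of 7 now {0, 3, 4, 5, 7}
Set of 3: {0, 3, 4, 5, 7}; 7 is a member.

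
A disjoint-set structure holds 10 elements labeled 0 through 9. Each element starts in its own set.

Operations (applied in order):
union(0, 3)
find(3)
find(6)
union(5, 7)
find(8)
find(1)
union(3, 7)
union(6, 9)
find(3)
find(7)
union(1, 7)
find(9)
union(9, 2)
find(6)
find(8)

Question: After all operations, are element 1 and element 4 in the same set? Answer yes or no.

Step 1: union(0, 3) -> merged; set of 0 now {0, 3}
Step 2: find(3) -> no change; set of 3 is {0, 3}
Step 3: find(6) -> no change; set of 6 is {6}
Step 4: union(5, 7) -> merged; set of 5 now {5, 7}
Step 5: find(8) -> no change; set of 8 is {8}
Step 6: find(1) -> no change; set of 1 is {1}
Step 7: union(3, 7) -> merged; set of 3 now {0, 3, 5, 7}
Step 8: union(6, 9) -> merged; set of 6 now {6, 9}
Step 9: find(3) -> no change; set of 3 is {0, 3, 5, 7}
Step 10: find(7) -> no change; set of 7 is {0, 3, 5, 7}
Step 11: union(1, 7) -> merged; set of 1 now {0, 1, 3, 5, 7}
Step 12: find(9) -> no change; set of 9 is {6, 9}
Step 13: union(9, 2) -> merged; set of 9 now {2, 6, 9}
Step 14: find(6) -> no change; set of 6 is {2, 6, 9}
Step 15: find(8) -> no change; set of 8 is {8}
Set of 1: {0, 1, 3, 5, 7}; 4 is not a member.

Answer: no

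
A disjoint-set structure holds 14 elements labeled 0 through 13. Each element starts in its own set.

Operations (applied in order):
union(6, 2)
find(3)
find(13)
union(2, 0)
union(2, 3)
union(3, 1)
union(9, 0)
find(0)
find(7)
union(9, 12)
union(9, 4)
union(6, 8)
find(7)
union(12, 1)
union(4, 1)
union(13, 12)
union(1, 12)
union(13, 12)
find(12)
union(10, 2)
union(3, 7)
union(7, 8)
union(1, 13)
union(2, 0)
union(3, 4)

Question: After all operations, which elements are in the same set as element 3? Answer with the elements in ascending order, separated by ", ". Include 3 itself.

Answer: 0, 1, 2, 3, 4, 6, 7, 8, 9, 10, 12, 13

Derivation:
Step 1: union(6, 2) -> merged; set of 6 now {2, 6}
Step 2: find(3) -> no change; set of 3 is {3}
Step 3: find(13) -> no change; set of 13 is {13}
Step 4: union(2, 0) -> merged; set of 2 now {0, 2, 6}
Step 5: union(2, 3) -> merged; set of 2 now {0, 2, 3, 6}
Step 6: union(3, 1) -> merged; set of 3 now {0, 1, 2, 3, 6}
Step 7: union(9, 0) -> merged; set of 9 now {0, 1, 2, 3, 6, 9}
Step 8: find(0) -> no change; set of 0 is {0, 1, 2, 3, 6, 9}
Step 9: find(7) -> no change; set of 7 is {7}
Step 10: union(9, 12) -> merged; set of 9 now {0, 1, 2, 3, 6, 9, 12}
Step 11: union(9, 4) -> merged; set of 9 now {0, 1, 2, 3, 4, 6, 9, 12}
Step 12: union(6, 8) -> merged; set of 6 now {0, 1, 2, 3, 4, 6, 8, 9, 12}
Step 13: find(7) -> no change; set of 7 is {7}
Step 14: union(12, 1) -> already same set; set of 12 now {0, 1, 2, 3, 4, 6, 8, 9, 12}
Step 15: union(4, 1) -> already same set; set of 4 now {0, 1, 2, 3, 4, 6, 8, 9, 12}
Step 16: union(13, 12) -> merged; set of 13 now {0, 1, 2, 3, 4, 6, 8, 9, 12, 13}
Step 17: union(1, 12) -> already same set; set of 1 now {0, 1, 2, 3, 4, 6, 8, 9, 12, 13}
Step 18: union(13, 12) -> already same set; set of 13 now {0, 1, 2, 3, 4, 6, 8, 9, 12, 13}
Step 19: find(12) -> no change; set of 12 is {0, 1, 2, 3, 4, 6, 8, 9, 12, 13}
Step 20: union(10, 2) -> merged; set of 10 now {0, 1, 2, 3, 4, 6, 8, 9, 10, 12, 13}
Step 21: union(3, 7) -> merged; set of 3 now {0, 1, 2, 3, 4, 6, 7, 8, 9, 10, 12, 13}
Step 22: union(7, 8) -> already same set; set of 7 now {0, 1, 2, 3, 4, 6, 7, 8, 9, 10, 12, 13}
Step 23: union(1, 13) -> already same set; set of 1 now {0, 1, 2, 3, 4, 6, 7, 8, 9, 10, 12, 13}
Step 24: union(2, 0) -> already same set; set of 2 now {0, 1, 2, 3, 4, 6, 7, 8, 9, 10, 12, 13}
Step 25: union(3, 4) -> already same set; set of 3 now {0, 1, 2, 3, 4, 6, 7, 8, 9, 10, 12, 13}
Component of 3: {0, 1, 2, 3, 4, 6, 7, 8, 9, 10, 12, 13}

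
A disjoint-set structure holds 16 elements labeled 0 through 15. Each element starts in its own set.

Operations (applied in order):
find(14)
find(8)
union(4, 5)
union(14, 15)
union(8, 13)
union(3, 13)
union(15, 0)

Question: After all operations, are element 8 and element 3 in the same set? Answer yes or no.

Step 1: find(14) -> no change; set of 14 is {14}
Step 2: find(8) -> no change; set of 8 is {8}
Step 3: union(4, 5) -> merged; set of 4 now {4, 5}
Step 4: union(14, 15) -> merged; set of 14 now {14, 15}
Step 5: union(8, 13) -> merged; set of 8 now {8, 13}
Step 6: union(3, 13) -> merged; set of 3 now {3, 8, 13}
Step 7: union(15, 0) -> merged; set of 15 now {0, 14, 15}
Set of 8: {3, 8, 13}; 3 is a member.

Answer: yes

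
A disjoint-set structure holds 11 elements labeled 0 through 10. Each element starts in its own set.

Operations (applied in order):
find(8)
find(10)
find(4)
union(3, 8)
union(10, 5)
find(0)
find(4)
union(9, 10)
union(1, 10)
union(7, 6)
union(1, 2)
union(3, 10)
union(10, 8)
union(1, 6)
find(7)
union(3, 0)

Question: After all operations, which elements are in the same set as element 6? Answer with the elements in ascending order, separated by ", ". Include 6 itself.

Answer: 0, 1, 2, 3, 5, 6, 7, 8, 9, 10

Derivation:
Step 1: find(8) -> no change; set of 8 is {8}
Step 2: find(10) -> no change; set of 10 is {10}
Step 3: find(4) -> no change; set of 4 is {4}
Step 4: union(3, 8) -> merged; set of 3 now {3, 8}
Step 5: union(10, 5) -> merged; set of 10 now {5, 10}
Step 6: find(0) -> no change; set of 0 is {0}
Step 7: find(4) -> no change; set of 4 is {4}
Step 8: union(9, 10) -> merged; set of 9 now {5, 9, 10}
Step 9: union(1, 10) -> merged; set of 1 now {1, 5, 9, 10}
Step 10: union(7, 6) -> merged; set of 7 now {6, 7}
Step 11: union(1, 2) -> merged; set of 1 now {1, 2, 5, 9, 10}
Step 12: union(3, 10) -> merged; set of 3 now {1, 2, 3, 5, 8, 9, 10}
Step 13: union(10, 8) -> already same set; set of 10 now {1, 2, 3, 5, 8, 9, 10}
Step 14: union(1, 6) -> merged; set of 1 now {1, 2, 3, 5, 6, 7, 8, 9, 10}
Step 15: find(7) -> no change; set of 7 is {1, 2, 3, 5, 6, 7, 8, 9, 10}
Step 16: union(3, 0) -> merged; set of 3 now {0, 1, 2, 3, 5, 6, 7, 8, 9, 10}
Component of 6: {0, 1, 2, 3, 5, 6, 7, 8, 9, 10}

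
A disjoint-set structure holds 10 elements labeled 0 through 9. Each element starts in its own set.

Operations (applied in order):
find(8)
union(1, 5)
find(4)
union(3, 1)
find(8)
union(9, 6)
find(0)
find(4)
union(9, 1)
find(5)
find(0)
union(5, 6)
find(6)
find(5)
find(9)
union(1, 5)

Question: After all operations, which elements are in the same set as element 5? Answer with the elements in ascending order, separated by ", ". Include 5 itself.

Step 1: find(8) -> no change; set of 8 is {8}
Step 2: union(1, 5) -> merged; set of 1 now {1, 5}
Step 3: find(4) -> no change; set of 4 is {4}
Step 4: union(3, 1) -> merged; set of 3 now {1, 3, 5}
Step 5: find(8) -> no change; set of 8 is {8}
Step 6: union(9, 6) -> merged; set of 9 now {6, 9}
Step 7: find(0) -> no change; set of 0 is {0}
Step 8: find(4) -> no change; set of 4 is {4}
Step 9: union(9, 1) -> merged; set of 9 now {1, 3, 5, 6, 9}
Step 10: find(5) -> no change; set of 5 is {1, 3, 5, 6, 9}
Step 11: find(0) -> no change; set of 0 is {0}
Step 12: union(5, 6) -> already same set; set of 5 now {1, 3, 5, 6, 9}
Step 13: find(6) -> no change; set of 6 is {1, 3, 5, 6, 9}
Step 14: find(5) -> no change; set of 5 is {1, 3, 5, 6, 9}
Step 15: find(9) -> no change; set of 9 is {1, 3, 5, 6, 9}
Step 16: union(1, 5) -> already same set; set of 1 now {1, 3, 5, 6, 9}
Component of 5: {1, 3, 5, 6, 9}

Answer: 1, 3, 5, 6, 9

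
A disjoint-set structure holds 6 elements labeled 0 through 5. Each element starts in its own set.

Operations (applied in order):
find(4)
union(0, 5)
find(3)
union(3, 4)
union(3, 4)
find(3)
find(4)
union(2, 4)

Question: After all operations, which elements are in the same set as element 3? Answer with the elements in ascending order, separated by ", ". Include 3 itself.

Step 1: find(4) -> no change; set of 4 is {4}
Step 2: union(0, 5) -> merged; set of 0 now {0, 5}
Step 3: find(3) -> no change; set of 3 is {3}
Step 4: union(3, 4) -> merged; set of 3 now {3, 4}
Step 5: union(3, 4) -> already same set; set of 3 now {3, 4}
Step 6: find(3) -> no change; set of 3 is {3, 4}
Step 7: find(4) -> no change; set of 4 is {3, 4}
Step 8: union(2, 4) -> merged; set of 2 now {2, 3, 4}
Component of 3: {2, 3, 4}

Answer: 2, 3, 4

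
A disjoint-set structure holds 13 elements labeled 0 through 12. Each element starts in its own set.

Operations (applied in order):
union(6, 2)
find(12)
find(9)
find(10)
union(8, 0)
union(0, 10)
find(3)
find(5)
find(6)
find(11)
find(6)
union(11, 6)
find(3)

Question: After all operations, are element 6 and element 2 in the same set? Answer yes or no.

Step 1: union(6, 2) -> merged; set of 6 now {2, 6}
Step 2: find(12) -> no change; set of 12 is {12}
Step 3: find(9) -> no change; set of 9 is {9}
Step 4: find(10) -> no change; set of 10 is {10}
Step 5: union(8, 0) -> merged; set of 8 now {0, 8}
Step 6: union(0, 10) -> merged; set of 0 now {0, 8, 10}
Step 7: find(3) -> no change; set of 3 is {3}
Step 8: find(5) -> no change; set of 5 is {5}
Step 9: find(6) -> no change; set of 6 is {2, 6}
Step 10: find(11) -> no change; set of 11 is {11}
Step 11: find(6) -> no change; set of 6 is {2, 6}
Step 12: union(11, 6) -> merged; set of 11 now {2, 6, 11}
Step 13: find(3) -> no change; set of 3 is {3}
Set of 6: {2, 6, 11}; 2 is a member.

Answer: yes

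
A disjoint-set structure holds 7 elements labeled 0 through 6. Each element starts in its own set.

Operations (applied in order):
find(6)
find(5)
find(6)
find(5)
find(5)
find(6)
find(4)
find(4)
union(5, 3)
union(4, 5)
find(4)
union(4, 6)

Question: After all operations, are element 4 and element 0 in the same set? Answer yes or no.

Answer: no

Derivation:
Step 1: find(6) -> no change; set of 6 is {6}
Step 2: find(5) -> no change; set of 5 is {5}
Step 3: find(6) -> no change; set of 6 is {6}
Step 4: find(5) -> no change; set of 5 is {5}
Step 5: find(5) -> no change; set of 5 is {5}
Step 6: find(6) -> no change; set of 6 is {6}
Step 7: find(4) -> no change; set of 4 is {4}
Step 8: find(4) -> no change; set of 4 is {4}
Step 9: union(5, 3) -> merged; set of 5 now {3, 5}
Step 10: union(4, 5) -> merged; set of 4 now {3, 4, 5}
Step 11: find(4) -> no change; set of 4 is {3, 4, 5}
Step 12: union(4, 6) -> merged; set of 4 now {3, 4, 5, 6}
Set of 4: {3, 4, 5, 6}; 0 is not a member.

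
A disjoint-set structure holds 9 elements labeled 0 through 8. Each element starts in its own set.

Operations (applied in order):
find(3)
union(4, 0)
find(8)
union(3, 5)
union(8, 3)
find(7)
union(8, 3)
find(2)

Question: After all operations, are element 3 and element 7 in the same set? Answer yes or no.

Answer: no

Derivation:
Step 1: find(3) -> no change; set of 3 is {3}
Step 2: union(4, 0) -> merged; set of 4 now {0, 4}
Step 3: find(8) -> no change; set of 8 is {8}
Step 4: union(3, 5) -> merged; set of 3 now {3, 5}
Step 5: union(8, 3) -> merged; set of 8 now {3, 5, 8}
Step 6: find(7) -> no change; set of 7 is {7}
Step 7: union(8, 3) -> already same set; set of 8 now {3, 5, 8}
Step 8: find(2) -> no change; set of 2 is {2}
Set of 3: {3, 5, 8}; 7 is not a member.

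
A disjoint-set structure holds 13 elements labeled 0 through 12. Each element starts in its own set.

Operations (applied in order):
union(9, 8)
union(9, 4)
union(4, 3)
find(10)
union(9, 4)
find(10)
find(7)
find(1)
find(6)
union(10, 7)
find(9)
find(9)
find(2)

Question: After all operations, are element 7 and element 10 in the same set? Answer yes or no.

Step 1: union(9, 8) -> merged; set of 9 now {8, 9}
Step 2: union(9, 4) -> merged; set of 9 now {4, 8, 9}
Step 3: union(4, 3) -> merged; set of 4 now {3, 4, 8, 9}
Step 4: find(10) -> no change; set of 10 is {10}
Step 5: union(9, 4) -> already same set; set of 9 now {3, 4, 8, 9}
Step 6: find(10) -> no change; set of 10 is {10}
Step 7: find(7) -> no change; set of 7 is {7}
Step 8: find(1) -> no change; set of 1 is {1}
Step 9: find(6) -> no change; set of 6 is {6}
Step 10: union(10, 7) -> merged; set of 10 now {7, 10}
Step 11: find(9) -> no change; set of 9 is {3, 4, 8, 9}
Step 12: find(9) -> no change; set of 9 is {3, 4, 8, 9}
Step 13: find(2) -> no change; set of 2 is {2}
Set of 7: {7, 10}; 10 is a member.

Answer: yes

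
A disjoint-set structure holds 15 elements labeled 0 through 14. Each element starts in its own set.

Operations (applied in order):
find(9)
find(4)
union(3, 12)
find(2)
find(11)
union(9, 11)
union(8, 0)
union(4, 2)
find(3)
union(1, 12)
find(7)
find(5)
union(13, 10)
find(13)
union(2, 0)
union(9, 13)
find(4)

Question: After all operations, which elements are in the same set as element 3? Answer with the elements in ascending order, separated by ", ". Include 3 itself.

Answer: 1, 3, 12

Derivation:
Step 1: find(9) -> no change; set of 9 is {9}
Step 2: find(4) -> no change; set of 4 is {4}
Step 3: union(3, 12) -> merged; set of 3 now {3, 12}
Step 4: find(2) -> no change; set of 2 is {2}
Step 5: find(11) -> no change; set of 11 is {11}
Step 6: union(9, 11) -> merged; set of 9 now {9, 11}
Step 7: union(8, 0) -> merged; set of 8 now {0, 8}
Step 8: union(4, 2) -> merged; set of 4 now {2, 4}
Step 9: find(3) -> no change; set of 3 is {3, 12}
Step 10: union(1, 12) -> merged; set of 1 now {1, 3, 12}
Step 11: find(7) -> no change; set of 7 is {7}
Step 12: find(5) -> no change; set of 5 is {5}
Step 13: union(13, 10) -> merged; set of 13 now {10, 13}
Step 14: find(13) -> no change; set of 13 is {10, 13}
Step 15: union(2, 0) -> merged; set of 2 now {0, 2, 4, 8}
Step 16: union(9, 13) -> merged; set of 9 now {9, 10, 11, 13}
Step 17: find(4) -> no change; set of 4 is {0, 2, 4, 8}
Component of 3: {1, 3, 12}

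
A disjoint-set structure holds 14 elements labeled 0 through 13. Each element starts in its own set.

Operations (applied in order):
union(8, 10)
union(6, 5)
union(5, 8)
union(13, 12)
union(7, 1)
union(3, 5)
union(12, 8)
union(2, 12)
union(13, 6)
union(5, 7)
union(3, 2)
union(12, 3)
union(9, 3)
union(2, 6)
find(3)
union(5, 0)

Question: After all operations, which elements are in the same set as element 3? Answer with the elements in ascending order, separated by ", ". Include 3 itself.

Step 1: union(8, 10) -> merged; set of 8 now {8, 10}
Step 2: union(6, 5) -> merged; set of 6 now {5, 6}
Step 3: union(5, 8) -> merged; set of 5 now {5, 6, 8, 10}
Step 4: union(13, 12) -> merged; set of 13 now {12, 13}
Step 5: union(7, 1) -> merged; set of 7 now {1, 7}
Step 6: union(3, 5) -> merged; set of 3 now {3, 5, 6, 8, 10}
Step 7: union(12, 8) -> merged; set of 12 now {3, 5, 6, 8, 10, 12, 13}
Step 8: union(2, 12) -> merged; set of 2 now {2, 3, 5, 6, 8, 10, 12, 13}
Step 9: union(13, 6) -> already same set; set of 13 now {2, 3, 5, 6, 8, 10, 12, 13}
Step 10: union(5, 7) -> merged; set of 5 now {1, 2, 3, 5, 6, 7, 8, 10, 12, 13}
Step 11: union(3, 2) -> already same set; set of 3 now {1, 2, 3, 5, 6, 7, 8, 10, 12, 13}
Step 12: union(12, 3) -> already same set; set of 12 now {1, 2, 3, 5, 6, 7, 8, 10, 12, 13}
Step 13: union(9, 3) -> merged; set of 9 now {1, 2, 3, 5, 6, 7, 8, 9, 10, 12, 13}
Step 14: union(2, 6) -> already same set; set of 2 now {1, 2, 3, 5, 6, 7, 8, 9, 10, 12, 13}
Step 15: find(3) -> no change; set of 3 is {1, 2, 3, 5, 6, 7, 8, 9, 10, 12, 13}
Step 16: union(5, 0) -> merged; set of 5 now {0, 1, 2, 3, 5, 6, 7, 8, 9, 10, 12, 13}
Component of 3: {0, 1, 2, 3, 5, 6, 7, 8, 9, 10, 12, 13}

Answer: 0, 1, 2, 3, 5, 6, 7, 8, 9, 10, 12, 13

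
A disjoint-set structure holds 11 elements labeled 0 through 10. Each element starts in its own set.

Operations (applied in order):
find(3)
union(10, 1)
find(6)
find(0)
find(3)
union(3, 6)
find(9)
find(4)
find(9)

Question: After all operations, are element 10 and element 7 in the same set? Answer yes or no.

Step 1: find(3) -> no change; set of 3 is {3}
Step 2: union(10, 1) -> merged; set of 10 now {1, 10}
Step 3: find(6) -> no change; set of 6 is {6}
Step 4: find(0) -> no change; set of 0 is {0}
Step 5: find(3) -> no change; set of 3 is {3}
Step 6: union(3, 6) -> merged; set of 3 now {3, 6}
Step 7: find(9) -> no change; set of 9 is {9}
Step 8: find(4) -> no change; set of 4 is {4}
Step 9: find(9) -> no change; set of 9 is {9}
Set of 10: {1, 10}; 7 is not a member.

Answer: no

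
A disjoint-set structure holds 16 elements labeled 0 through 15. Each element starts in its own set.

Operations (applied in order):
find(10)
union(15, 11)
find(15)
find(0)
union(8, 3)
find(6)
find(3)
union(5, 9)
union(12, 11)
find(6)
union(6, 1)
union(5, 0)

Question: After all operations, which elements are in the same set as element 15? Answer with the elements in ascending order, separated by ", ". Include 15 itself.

Answer: 11, 12, 15

Derivation:
Step 1: find(10) -> no change; set of 10 is {10}
Step 2: union(15, 11) -> merged; set of 15 now {11, 15}
Step 3: find(15) -> no change; set of 15 is {11, 15}
Step 4: find(0) -> no change; set of 0 is {0}
Step 5: union(8, 3) -> merged; set of 8 now {3, 8}
Step 6: find(6) -> no change; set of 6 is {6}
Step 7: find(3) -> no change; set of 3 is {3, 8}
Step 8: union(5, 9) -> merged; set of 5 now {5, 9}
Step 9: union(12, 11) -> merged; set of 12 now {11, 12, 15}
Step 10: find(6) -> no change; set of 6 is {6}
Step 11: union(6, 1) -> merged; set of 6 now {1, 6}
Step 12: union(5, 0) -> merged; set of 5 now {0, 5, 9}
Component of 15: {11, 12, 15}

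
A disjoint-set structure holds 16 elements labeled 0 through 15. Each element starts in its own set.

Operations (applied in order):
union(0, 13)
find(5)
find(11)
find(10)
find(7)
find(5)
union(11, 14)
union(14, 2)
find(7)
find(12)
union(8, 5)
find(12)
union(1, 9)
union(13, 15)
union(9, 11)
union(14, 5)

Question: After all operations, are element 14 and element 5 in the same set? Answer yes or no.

Answer: yes

Derivation:
Step 1: union(0, 13) -> merged; set of 0 now {0, 13}
Step 2: find(5) -> no change; set of 5 is {5}
Step 3: find(11) -> no change; set of 11 is {11}
Step 4: find(10) -> no change; set of 10 is {10}
Step 5: find(7) -> no change; set of 7 is {7}
Step 6: find(5) -> no change; set of 5 is {5}
Step 7: union(11, 14) -> merged; set of 11 now {11, 14}
Step 8: union(14, 2) -> merged; set of 14 now {2, 11, 14}
Step 9: find(7) -> no change; set of 7 is {7}
Step 10: find(12) -> no change; set of 12 is {12}
Step 11: union(8, 5) -> merged; set of 8 now {5, 8}
Step 12: find(12) -> no change; set of 12 is {12}
Step 13: union(1, 9) -> merged; set of 1 now {1, 9}
Step 14: union(13, 15) -> merged; set of 13 now {0, 13, 15}
Step 15: union(9, 11) -> merged; set of 9 now {1, 2, 9, 11, 14}
Step 16: union(14, 5) -> merged; set of 14 now {1, 2, 5, 8, 9, 11, 14}
Set of 14: {1, 2, 5, 8, 9, 11, 14}; 5 is a member.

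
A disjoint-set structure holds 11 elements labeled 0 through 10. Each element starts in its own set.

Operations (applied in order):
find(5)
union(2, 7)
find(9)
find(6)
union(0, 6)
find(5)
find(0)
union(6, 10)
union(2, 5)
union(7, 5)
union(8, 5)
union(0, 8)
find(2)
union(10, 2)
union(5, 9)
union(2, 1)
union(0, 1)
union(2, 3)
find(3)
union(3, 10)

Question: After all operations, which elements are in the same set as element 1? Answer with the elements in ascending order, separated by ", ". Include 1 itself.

Answer: 0, 1, 2, 3, 5, 6, 7, 8, 9, 10

Derivation:
Step 1: find(5) -> no change; set of 5 is {5}
Step 2: union(2, 7) -> merged; set of 2 now {2, 7}
Step 3: find(9) -> no change; set of 9 is {9}
Step 4: find(6) -> no change; set of 6 is {6}
Step 5: union(0, 6) -> merged; set of 0 now {0, 6}
Step 6: find(5) -> no change; set of 5 is {5}
Step 7: find(0) -> no change; set of 0 is {0, 6}
Step 8: union(6, 10) -> merged; set of 6 now {0, 6, 10}
Step 9: union(2, 5) -> merged; set of 2 now {2, 5, 7}
Step 10: union(7, 5) -> already same set; set of 7 now {2, 5, 7}
Step 11: union(8, 5) -> merged; set of 8 now {2, 5, 7, 8}
Step 12: union(0, 8) -> merged; set of 0 now {0, 2, 5, 6, 7, 8, 10}
Step 13: find(2) -> no change; set of 2 is {0, 2, 5, 6, 7, 8, 10}
Step 14: union(10, 2) -> already same set; set of 10 now {0, 2, 5, 6, 7, 8, 10}
Step 15: union(5, 9) -> merged; set of 5 now {0, 2, 5, 6, 7, 8, 9, 10}
Step 16: union(2, 1) -> merged; set of 2 now {0, 1, 2, 5, 6, 7, 8, 9, 10}
Step 17: union(0, 1) -> already same set; set of 0 now {0, 1, 2, 5, 6, 7, 8, 9, 10}
Step 18: union(2, 3) -> merged; set of 2 now {0, 1, 2, 3, 5, 6, 7, 8, 9, 10}
Step 19: find(3) -> no change; set of 3 is {0, 1, 2, 3, 5, 6, 7, 8, 9, 10}
Step 20: union(3, 10) -> already same set; set of 3 now {0, 1, 2, 3, 5, 6, 7, 8, 9, 10}
Component of 1: {0, 1, 2, 3, 5, 6, 7, 8, 9, 10}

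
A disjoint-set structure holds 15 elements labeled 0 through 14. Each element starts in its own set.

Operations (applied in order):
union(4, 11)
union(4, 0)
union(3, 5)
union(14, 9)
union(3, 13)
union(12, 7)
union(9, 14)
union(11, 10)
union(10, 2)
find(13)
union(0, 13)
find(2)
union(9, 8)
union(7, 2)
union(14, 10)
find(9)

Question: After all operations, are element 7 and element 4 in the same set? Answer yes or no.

Step 1: union(4, 11) -> merged; set of 4 now {4, 11}
Step 2: union(4, 0) -> merged; set of 4 now {0, 4, 11}
Step 3: union(3, 5) -> merged; set of 3 now {3, 5}
Step 4: union(14, 9) -> merged; set of 14 now {9, 14}
Step 5: union(3, 13) -> merged; set of 3 now {3, 5, 13}
Step 6: union(12, 7) -> merged; set of 12 now {7, 12}
Step 7: union(9, 14) -> already same set; set of 9 now {9, 14}
Step 8: union(11, 10) -> merged; set of 11 now {0, 4, 10, 11}
Step 9: union(10, 2) -> merged; set of 10 now {0, 2, 4, 10, 11}
Step 10: find(13) -> no change; set of 13 is {3, 5, 13}
Step 11: union(0, 13) -> merged; set of 0 now {0, 2, 3, 4, 5, 10, 11, 13}
Step 12: find(2) -> no change; set of 2 is {0, 2, 3, 4, 5, 10, 11, 13}
Step 13: union(9, 8) -> merged; set of 9 now {8, 9, 14}
Step 14: union(7, 2) -> merged; set of 7 now {0, 2, 3, 4, 5, 7, 10, 11, 12, 13}
Step 15: union(14, 10) -> merged; set of 14 now {0, 2, 3, 4, 5, 7, 8, 9, 10, 11, 12, 13, 14}
Step 16: find(9) -> no change; set of 9 is {0, 2, 3, 4, 5, 7, 8, 9, 10, 11, 12, 13, 14}
Set of 7: {0, 2, 3, 4, 5, 7, 8, 9, 10, 11, 12, 13, 14}; 4 is a member.

Answer: yes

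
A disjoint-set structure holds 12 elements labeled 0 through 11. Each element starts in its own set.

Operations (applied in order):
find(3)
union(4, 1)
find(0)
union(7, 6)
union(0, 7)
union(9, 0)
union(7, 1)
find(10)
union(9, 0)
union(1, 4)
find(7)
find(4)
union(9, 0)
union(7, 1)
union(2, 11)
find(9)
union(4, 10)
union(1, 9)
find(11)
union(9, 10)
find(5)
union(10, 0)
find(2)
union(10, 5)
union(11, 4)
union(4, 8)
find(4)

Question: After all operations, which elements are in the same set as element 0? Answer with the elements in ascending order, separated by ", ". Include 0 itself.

Answer: 0, 1, 2, 4, 5, 6, 7, 8, 9, 10, 11

Derivation:
Step 1: find(3) -> no change; set of 3 is {3}
Step 2: union(4, 1) -> merged; set of 4 now {1, 4}
Step 3: find(0) -> no change; set of 0 is {0}
Step 4: union(7, 6) -> merged; set of 7 now {6, 7}
Step 5: union(0, 7) -> merged; set of 0 now {0, 6, 7}
Step 6: union(9, 0) -> merged; set of 9 now {0, 6, 7, 9}
Step 7: union(7, 1) -> merged; set of 7 now {0, 1, 4, 6, 7, 9}
Step 8: find(10) -> no change; set of 10 is {10}
Step 9: union(9, 0) -> already same set; set of 9 now {0, 1, 4, 6, 7, 9}
Step 10: union(1, 4) -> already same set; set of 1 now {0, 1, 4, 6, 7, 9}
Step 11: find(7) -> no change; set of 7 is {0, 1, 4, 6, 7, 9}
Step 12: find(4) -> no change; set of 4 is {0, 1, 4, 6, 7, 9}
Step 13: union(9, 0) -> already same set; set of 9 now {0, 1, 4, 6, 7, 9}
Step 14: union(7, 1) -> already same set; set of 7 now {0, 1, 4, 6, 7, 9}
Step 15: union(2, 11) -> merged; set of 2 now {2, 11}
Step 16: find(9) -> no change; set of 9 is {0, 1, 4, 6, 7, 9}
Step 17: union(4, 10) -> merged; set of 4 now {0, 1, 4, 6, 7, 9, 10}
Step 18: union(1, 9) -> already same set; set of 1 now {0, 1, 4, 6, 7, 9, 10}
Step 19: find(11) -> no change; set of 11 is {2, 11}
Step 20: union(9, 10) -> already same set; set of 9 now {0, 1, 4, 6, 7, 9, 10}
Step 21: find(5) -> no change; set of 5 is {5}
Step 22: union(10, 0) -> already same set; set of 10 now {0, 1, 4, 6, 7, 9, 10}
Step 23: find(2) -> no change; set of 2 is {2, 11}
Step 24: union(10, 5) -> merged; set of 10 now {0, 1, 4, 5, 6, 7, 9, 10}
Step 25: union(11, 4) -> merged; set of 11 now {0, 1, 2, 4, 5, 6, 7, 9, 10, 11}
Step 26: union(4, 8) -> merged; set of 4 now {0, 1, 2, 4, 5, 6, 7, 8, 9, 10, 11}
Step 27: find(4) -> no change; set of 4 is {0, 1, 2, 4, 5, 6, 7, 8, 9, 10, 11}
Component of 0: {0, 1, 2, 4, 5, 6, 7, 8, 9, 10, 11}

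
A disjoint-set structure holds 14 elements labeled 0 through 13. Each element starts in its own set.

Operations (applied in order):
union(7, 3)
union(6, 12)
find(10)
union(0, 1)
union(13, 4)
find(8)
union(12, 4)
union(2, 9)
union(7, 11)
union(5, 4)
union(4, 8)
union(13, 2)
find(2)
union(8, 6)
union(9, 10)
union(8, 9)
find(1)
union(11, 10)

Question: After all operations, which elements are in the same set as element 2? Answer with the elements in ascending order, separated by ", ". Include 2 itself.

Answer: 2, 3, 4, 5, 6, 7, 8, 9, 10, 11, 12, 13

Derivation:
Step 1: union(7, 3) -> merged; set of 7 now {3, 7}
Step 2: union(6, 12) -> merged; set of 6 now {6, 12}
Step 3: find(10) -> no change; set of 10 is {10}
Step 4: union(0, 1) -> merged; set of 0 now {0, 1}
Step 5: union(13, 4) -> merged; set of 13 now {4, 13}
Step 6: find(8) -> no change; set of 8 is {8}
Step 7: union(12, 4) -> merged; set of 12 now {4, 6, 12, 13}
Step 8: union(2, 9) -> merged; set of 2 now {2, 9}
Step 9: union(7, 11) -> merged; set of 7 now {3, 7, 11}
Step 10: union(5, 4) -> merged; set of 5 now {4, 5, 6, 12, 13}
Step 11: union(4, 8) -> merged; set of 4 now {4, 5, 6, 8, 12, 13}
Step 12: union(13, 2) -> merged; set of 13 now {2, 4, 5, 6, 8, 9, 12, 13}
Step 13: find(2) -> no change; set of 2 is {2, 4, 5, 6, 8, 9, 12, 13}
Step 14: union(8, 6) -> already same set; set of 8 now {2, 4, 5, 6, 8, 9, 12, 13}
Step 15: union(9, 10) -> merged; set of 9 now {2, 4, 5, 6, 8, 9, 10, 12, 13}
Step 16: union(8, 9) -> already same set; set of 8 now {2, 4, 5, 6, 8, 9, 10, 12, 13}
Step 17: find(1) -> no change; set of 1 is {0, 1}
Step 18: union(11, 10) -> merged; set of 11 now {2, 3, 4, 5, 6, 7, 8, 9, 10, 11, 12, 13}
Component of 2: {2, 3, 4, 5, 6, 7, 8, 9, 10, 11, 12, 13}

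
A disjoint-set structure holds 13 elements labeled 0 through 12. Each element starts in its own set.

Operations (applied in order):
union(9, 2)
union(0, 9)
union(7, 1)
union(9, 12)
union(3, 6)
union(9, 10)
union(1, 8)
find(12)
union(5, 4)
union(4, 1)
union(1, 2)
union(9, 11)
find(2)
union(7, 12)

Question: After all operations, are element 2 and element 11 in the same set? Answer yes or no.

Step 1: union(9, 2) -> merged; set of 9 now {2, 9}
Step 2: union(0, 9) -> merged; set of 0 now {0, 2, 9}
Step 3: union(7, 1) -> merged; set of 7 now {1, 7}
Step 4: union(9, 12) -> merged; set of 9 now {0, 2, 9, 12}
Step 5: union(3, 6) -> merged; set of 3 now {3, 6}
Step 6: union(9, 10) -> merged; set of 9 now {0, 2, 9, 10, 12}
Step 7: union(1, 8) -> merged; set of 1 now {1, 7, 8}
Step 8: find(12) -> no change; set of 12 is {0, 2, 9, 10, 12}
Step 9: union(5, 4) -> merged; set of 5 now {4, 5}
Step 10: union(4, 1) -> merged; set of 4 now {1, 4, 5, 7, 8}
Step 11: union(1, 2) -> merged; set of 1 now {0, 1, 2, 4, 5, 7, 8, 9, 10, 12}
Step 12: union(9, 11) -> merged; set of 9 now {0, 1, 2, 4, 5, 7, 8, 9, 10, 11, 12}
Step 13: find(2) -> no change; set of 2 is {0, 1, 2, 4, 5, 7, 8, 9, 10, 11, 12}
Step 14: union(7, 12) -> already same set; set of 7 now {0, 1, 2, 4, 5, 7, 8, 9, 10, 11, 12}
Set of 2: {0, 1, 2, 4, 5, 7, 8, 9, 10, 11, 12}; 11 is a member.

Answer: yes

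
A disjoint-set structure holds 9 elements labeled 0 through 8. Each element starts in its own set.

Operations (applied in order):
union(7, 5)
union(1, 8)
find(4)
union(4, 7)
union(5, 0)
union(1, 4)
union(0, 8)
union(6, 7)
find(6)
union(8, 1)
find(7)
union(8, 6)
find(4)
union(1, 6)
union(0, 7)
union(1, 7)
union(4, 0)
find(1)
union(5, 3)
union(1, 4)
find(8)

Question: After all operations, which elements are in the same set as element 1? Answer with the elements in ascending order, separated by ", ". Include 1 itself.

Step 1: union(7, 5) -> merged; set of 7 now {5, 7}
Step 2: union(1, 8) -> merged; set of 1 now {1, 8}
Step 3: find(4) -> no change; set of 4 is {4}
Step 4: union(4, 7) -> merged; set of 4 now {4, 5, 7}
Step 5: union(5, 0) -> merged; set of 5 now {0, 4, 5, 7}
Step 6: union(1, 4) -> merged; set of 1 now {0, 1, 4, 5, 7, 8}
Step 7: union(0, 8) -> already same set; set of 0 now {0, 1, 4, 5, 7, 8}
Step 8: union(6, 7) -> merged; set of 6 now {0, 1, 4, 5, 6, 7, 8}
Step 9: find(6) -> no change; set of 6 is {0, 1, 4, 5, 6, 7, 8}
Step 10: union(8, 1) -> already same set; set of 8 now {0, 1, 4, 5, 6, 7, 8}
Step 11: find(7) -> no change; set of 7 is {0, 1, 4, 5, 6, 7, 8}
Step 12: union(8, 6) -> already same set; set of 8 now {0, 1, 4, 5, 6, 7, 8}
Step 13: find(4) -> no change; set of 4 is {0, 1, 4, 5, 6, 7, 8}
Step 14: union(1, 6) -> already same set; set of 1 now {0, 1, 4, 5, 6, 7, 8}
Step 15: union(0, 7) -> already same set; set of 0 now {0, 1, 4, 5, 6, 7, 8}
Step 16: union(1, 7) -> already same set; set of 1 now {0, 1, 4, 5, 6, 7, 8}
Step 17: union(4, 0) -> already same set; set of 4 now {0, 1, 4, 5, 6, 7, 8}
Step 18: find(1) -> no change; set of 1 is {0, 1, 4, 5, 6, 7, 8}
Step 19: union(5, 3) -> merged; set of 5 now {0, 1, 3, 4, 5, 6, 7, 8}
Step 20: union(1, 4) -> already same set; set of 1 now {0, 1, 3, 4, 5, 6, 7, 8}
Step 21: find(8) -> no change; set of 8 is {0, 1, 3, 4, 5, 6, 7, 8}
Component of 1: {0, 1, 3, 4, 5, 6, 7, 8}

Answer: 0, 1, 3, 4, 5, 6, 7, 8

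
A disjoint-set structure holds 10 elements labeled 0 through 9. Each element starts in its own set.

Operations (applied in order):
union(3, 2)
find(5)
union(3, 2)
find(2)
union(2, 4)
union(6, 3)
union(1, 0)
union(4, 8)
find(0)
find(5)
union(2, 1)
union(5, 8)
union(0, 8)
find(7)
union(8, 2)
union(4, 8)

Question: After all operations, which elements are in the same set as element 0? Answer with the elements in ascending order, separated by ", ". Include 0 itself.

Step 1: union(3, 2) -> merged; set of 3 now {2, 3}
Step 2: find(5) -> no change; set of 5 is {5}
Step 3: union(3, 2) -> already same set; set of 3 now {2, 3}
Step 4: find(2) -> no change; set of 2 is {2, 3}
Step 5: union(2, 4) -> merged; set of 2 now {2, 3, 4}
Step 6: union(6, 3) -> merged; set of 6 now {2, 3, 4, 6}
Step 7: union(1, 0) -> merged; set of 1 now {0, 1}
Step 8: union(4, 8) -> merged; set of 4 now {2, 3, 4, 6, 8}
Step 9: find(0) -> no change; set of 0 is {0, 1}
Step 10: find(5) -> no change; set of 5 is {5}
Step 11: union(2, 1) -> merged; set of 2 now {0, 1, 2, 3, 4, 6, 8}
Step 12: union(5, 8) -> merged; set of 5 now {0, 1, 2, 3, 4, 5, 6, 8}
Step 13: union(0, 8) -> already same set; set of 0 now {0, 1, 2, 3, 4, 5, 6, 8}
Step 14: find(7) -> no change; set of 7 is {7}
Step 15: union(8, 2) -> already same set; set of 8 now {0, 1, 2, 3, 4, 5, 6, 8}
Step 16: union(4, 8) -> already same set; set of 4 now {0, 1, 2, 3, 4, 5, 6, 8}
Component of 0: {0, 1, 2, 3, 4, 5, 6, 8}

Answer: 0, 1, 2, 3, 4, 5, 6, 8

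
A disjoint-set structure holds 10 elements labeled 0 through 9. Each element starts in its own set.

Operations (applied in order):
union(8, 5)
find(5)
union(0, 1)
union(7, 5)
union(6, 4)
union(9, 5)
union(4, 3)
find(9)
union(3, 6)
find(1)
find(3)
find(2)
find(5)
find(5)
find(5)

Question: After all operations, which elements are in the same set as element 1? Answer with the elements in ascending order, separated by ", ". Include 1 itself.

Step 1: union(8, 5) -> merged; set of 8 now {5, 8}
Step 2: find(5) -> no change; set of 5 is {5, 8}
Step 3: union(0, 1) -> merged; set of 0 now {0, 1}
Step 4: union(7, 5) -> merged; set of 7 now {5, 7, 8}
Step 5: union(6, 4) -> merged; set of 6 now {4, 6}
Step 6: union(9, 5) -> merged; set of 9 now {5, 7, 8, 9}
Step 7: union(4, 3) -> merged; set of 4 now {3, 4, 6}
Step 8: find(9) -> no change; set of 9 is {5, 7, 8, 9}
Step 9: union(3, 6) -> already same set; set of 3 now {3, 4, 6}
Step 10: find(1) -> no change; set of 1 is {0, 1}
Step 11: find(3) -> no change; set of 3 is {3, 4, 6}
Step 12: find(2) -> no change; set of 2 is {2}
Step 13: find(5) -> no change; set of 5 is {5, 7, 8, 9}
Step 14: find(5) -> no change; set of 5 is {5, 7, 8, 9}
Step 15: find(5) -> no change; set of 5 is {5, 7, 8, 9}
Component of 1: {0, 1}

Answer: 0, 1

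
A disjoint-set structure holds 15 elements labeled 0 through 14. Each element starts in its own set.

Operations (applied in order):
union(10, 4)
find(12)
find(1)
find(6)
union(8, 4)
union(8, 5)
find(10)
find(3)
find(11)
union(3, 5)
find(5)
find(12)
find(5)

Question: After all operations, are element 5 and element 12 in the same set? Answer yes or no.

Answer: no

Derivation:
Step 1: union(10, 4) -> merged; set of 10 now {4, 10}
Step 2: find(12) -> no change; set of 12 is {12}
Step 3: find(1) -> no change; set of 1 is {1}
Step 4: find(6) -> no change; set of 6 is {6}
Step 5: union(8, 4) -> merged; set of 8 now {4, 8, 10}
Step 6: union(8, 5) -> merged; set of 8 now {4, 5, 8, 10}
Step 7: find(10) -> no change; set of 10 is {4, 5, 8, 10}
Step 8: find(3) -> no change; set of 3 is {3}
Step 9: find(11) -> no change; set of 11 is {11}
Step 10: union(3, 5) -> merged; set of 3 now {3, 4, 5, 8, 10}
Step 11: find(5) -> no change; set of 5 is {3, 4, 5, 8, 10}
Step 12: find(12) -> no change; set of 12 is {12}
Step 13: find(5) -> no change; set of 5 is {3, 4, 5, 8, 10}
Set of 5: {3, 4, 5, 8, 10}; 12 is not a member.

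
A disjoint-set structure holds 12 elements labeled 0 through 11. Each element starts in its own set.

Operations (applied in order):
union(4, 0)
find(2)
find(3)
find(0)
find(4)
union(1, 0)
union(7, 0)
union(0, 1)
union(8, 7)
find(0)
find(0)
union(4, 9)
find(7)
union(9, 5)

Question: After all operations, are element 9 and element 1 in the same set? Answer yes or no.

Step 1: union(4, 0) -> merged; set of 4 now {0, 4}
Step 2: find(2) -> no change; set of 2 is {2}
Step 3: find(3) -> no change; set of 3 is {3}
Step 4: find(0) -> no change; set of 0 is {0, 4}
Step 5: find(4) -> no change; set of 4 is {0, 4}
Step 6: union(1, 0) -> merged; set of 1 now {0, 1, 4}
Step 7: union(7, 0) -> merged; set of 7 now {0, 1, 4, 7}
Step 8: union(0, 1) -> already same set; set of 0 now {0, 1, 4, 7}
Step 9: union(8, 7) -> merged; set of 8 now {0, 1, 4, 7, 8}
Step 10: find(0) -> no change; set of 0 is {0, 1, 4, 7, 8}
Step 11: find(0) -> no change; set of 0 is {0, 1, 4, 7, 8}
Step 12: union(4, 9) -> merged; set of 4 now {0, 1, 4, 7, 8, 9}
Step 13: find(7) -> no change; set of 7 is {0, 1, 4, 7, 8, 9}
Step 14: union(9, 5) -> merged; set of 9 now {0, 1, 4, 5, 7, 8, 9}
Set of 9: {0, 1, 4, 5, 7, 8, 9}; 1 is a member.

Answer: yes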